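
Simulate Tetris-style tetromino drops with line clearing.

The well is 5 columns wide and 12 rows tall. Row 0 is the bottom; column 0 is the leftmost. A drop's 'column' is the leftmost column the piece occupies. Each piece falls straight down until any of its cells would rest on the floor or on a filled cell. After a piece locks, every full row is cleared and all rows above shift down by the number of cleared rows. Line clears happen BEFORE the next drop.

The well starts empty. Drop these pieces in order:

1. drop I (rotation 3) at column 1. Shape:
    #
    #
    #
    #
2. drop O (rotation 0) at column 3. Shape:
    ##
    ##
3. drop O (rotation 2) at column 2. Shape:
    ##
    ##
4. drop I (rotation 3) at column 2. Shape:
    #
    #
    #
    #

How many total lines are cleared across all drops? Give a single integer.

Answer: 0

Derivation:
Drop 1: I rot3 at col 1 lands with bottom-row=0; cleared 0 line(s) (total 0); column heights now [0 4 0 0 0], max=4
Drop 2: O rot0 at col 3 lands with bottom-row=0; cleared 0 line(s) (total 0); column heights now [0 4 0 2 2], max=4
Drop 3: O rot2 at col 2 lands with bottom-row=2; cleared 0 line(s) (total 0); column heights now [0 4 4 4 2], max=4
Drop 4: I rot3 at col 2 lands with bottom-row=4; cleared 0 line(s) (total 0); column heights now [0 4 8 4 2], max=8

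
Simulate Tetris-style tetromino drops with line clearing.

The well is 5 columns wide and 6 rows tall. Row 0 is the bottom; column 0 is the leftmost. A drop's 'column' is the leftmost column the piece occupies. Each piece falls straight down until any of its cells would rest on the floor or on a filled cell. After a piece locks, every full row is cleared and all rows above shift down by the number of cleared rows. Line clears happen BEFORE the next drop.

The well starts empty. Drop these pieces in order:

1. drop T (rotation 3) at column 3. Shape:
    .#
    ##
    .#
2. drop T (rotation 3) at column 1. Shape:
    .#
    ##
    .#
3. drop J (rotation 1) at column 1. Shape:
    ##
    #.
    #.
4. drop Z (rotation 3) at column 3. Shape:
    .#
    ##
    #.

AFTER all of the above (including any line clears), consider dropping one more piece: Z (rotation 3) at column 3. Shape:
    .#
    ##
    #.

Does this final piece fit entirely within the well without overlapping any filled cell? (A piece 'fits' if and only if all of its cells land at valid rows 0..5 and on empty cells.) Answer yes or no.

Drop 1: T rot3 at col 3 lands with bottom-row=0; cleared 0 line(s) (total 0); column heights now [0 0 0 2 3], max=3
Drop 2: T rot3 at col 1 lands with bottom-row=0; cleared 0 line(s) (total 0); column heights now [0 2 3 2 3], max=3
Drop 3: J rot1 at col 1 lands with bottom-row=2; cleared 0 line(s) (total 0); column heights now [0 5 5 2 3], max=5
Drop 4: Z rot3 at col 3 lands with bottom-row=2; cleared 0 line(s) (total 0); column heights now [0 5 5 4 5], max=5
Test piece Z rot3 at col 3 (width 2): heights before test = [0 5 5 4 5]; fits = False

Answer: no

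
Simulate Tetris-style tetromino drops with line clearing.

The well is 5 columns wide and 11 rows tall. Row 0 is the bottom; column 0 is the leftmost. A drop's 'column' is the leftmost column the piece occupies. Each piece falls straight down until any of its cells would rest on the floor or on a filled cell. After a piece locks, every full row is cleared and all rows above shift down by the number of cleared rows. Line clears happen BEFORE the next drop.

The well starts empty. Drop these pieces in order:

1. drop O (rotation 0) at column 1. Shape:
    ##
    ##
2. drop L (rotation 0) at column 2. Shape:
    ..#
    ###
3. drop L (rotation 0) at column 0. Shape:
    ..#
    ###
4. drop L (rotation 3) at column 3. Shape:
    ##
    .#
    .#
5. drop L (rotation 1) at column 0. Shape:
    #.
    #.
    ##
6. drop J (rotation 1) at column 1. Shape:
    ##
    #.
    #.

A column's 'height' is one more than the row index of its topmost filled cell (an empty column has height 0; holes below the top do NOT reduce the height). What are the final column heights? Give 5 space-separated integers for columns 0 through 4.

Drop 1: O rot0 at col 1 lands with bottom-row=0; cleared 0 line(s) (total 0); column heights now [0 2 2 0 0], max=2
Drop 2: L rot0 at col 2 lands with bottom-row=2; cleared 0 line(s) (total 0); column heights now [0 2 3 3 4], max=4
Drop 3: L rot0 at col 0 lands with bottom-row=3; cleared 0 line(s) (total 0); column heights now [4 4 5 3 4], max=5
Drop 4: L rot3 at col 3 lands with bottom-row=4; cleared 0 line(s) (total 0); column heights now [4 4 5 7 7], max=7
Drop 5: L rot1 at col 0 lands with bottom-row=4; cleared 0 line(s) (total 0); column heights now [7 5 5 7 7], max=7
Drop 6: J rot1 at col 1 lands with bottom-row=5; cleared 0 line(s) (total 0); column heights now [7 8 8 7 7], max=8

Answer: 7 8 8 7 7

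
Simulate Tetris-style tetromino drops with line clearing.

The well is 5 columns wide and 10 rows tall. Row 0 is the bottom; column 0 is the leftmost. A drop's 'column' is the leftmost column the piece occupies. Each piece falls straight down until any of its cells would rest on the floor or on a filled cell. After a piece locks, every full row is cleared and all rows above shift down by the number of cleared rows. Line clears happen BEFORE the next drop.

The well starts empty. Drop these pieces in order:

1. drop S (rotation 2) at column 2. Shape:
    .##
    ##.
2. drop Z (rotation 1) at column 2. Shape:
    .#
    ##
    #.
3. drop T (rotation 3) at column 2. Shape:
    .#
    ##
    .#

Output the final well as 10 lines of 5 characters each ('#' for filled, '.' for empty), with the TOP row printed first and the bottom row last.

Drop 1: S rot2 at col 2 lands with bottom-row=0; cleared 0 line(s) (total 0); column heights now [0 0 1 2 2], max=2
Drop 2: Z rot1 at col 2 lands with bottom-row=1; cleared 0 line(s) (total 0); column heights now [0 0 3 4 2], max=4
Drop 3: T rot3 at col 2 lands with bottom-row=4; cleared 0 line(s) (total 0); column heights now [0 0 6 7 2], max=7

Answer: .....
.....
.....
...#.
..##.
...#.
...#.
..##.
..###
..##.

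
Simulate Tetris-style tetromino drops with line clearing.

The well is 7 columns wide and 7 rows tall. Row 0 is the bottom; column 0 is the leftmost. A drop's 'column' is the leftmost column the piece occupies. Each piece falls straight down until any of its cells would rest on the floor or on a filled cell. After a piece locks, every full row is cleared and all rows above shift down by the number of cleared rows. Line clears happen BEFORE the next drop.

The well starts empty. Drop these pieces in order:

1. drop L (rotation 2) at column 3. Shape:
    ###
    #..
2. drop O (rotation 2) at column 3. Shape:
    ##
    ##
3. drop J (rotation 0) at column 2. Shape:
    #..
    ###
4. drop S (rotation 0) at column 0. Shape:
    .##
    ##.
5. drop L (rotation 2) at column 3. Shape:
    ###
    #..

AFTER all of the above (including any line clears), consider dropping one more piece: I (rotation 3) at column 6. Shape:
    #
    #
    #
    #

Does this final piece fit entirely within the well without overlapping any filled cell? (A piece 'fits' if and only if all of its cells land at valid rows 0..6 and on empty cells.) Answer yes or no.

Answer: yes

Derivation:
Drop 1: L rot2 at col 3 lands with bottom-row=0; cleared 0 line(s) (total 0); column heights now [0 0 0 2 2 2 0], max=2
Drop 2: O rot2 at col 3 lands with bottom-row=2; cleared 0 line(s) (total 0); column heights now [0 0 0 4 4 2 0], max=4
Drop 3: J rot0 at col 2 lands with bottom-row=4; cleared 0 line(s) (total 0); column heights now [0 0 6 5 5 2 0], max=6
Drop 4: S rot0 at col 0 lands with bottom-row=5; cleared 0 line(s) (total 0); column heights now [6 7 7 5 5 2 0], max=7
Drop 5: L rot2 at col 3 lands with bottom-row=5; cleared 0 line(s) (total 0); column heights now [6 7 7 7 7 7 0], max=7
Test piece I rot3 at col 6 (width 1): heights before test = [6 7 7 7 7 7 0]; fits = True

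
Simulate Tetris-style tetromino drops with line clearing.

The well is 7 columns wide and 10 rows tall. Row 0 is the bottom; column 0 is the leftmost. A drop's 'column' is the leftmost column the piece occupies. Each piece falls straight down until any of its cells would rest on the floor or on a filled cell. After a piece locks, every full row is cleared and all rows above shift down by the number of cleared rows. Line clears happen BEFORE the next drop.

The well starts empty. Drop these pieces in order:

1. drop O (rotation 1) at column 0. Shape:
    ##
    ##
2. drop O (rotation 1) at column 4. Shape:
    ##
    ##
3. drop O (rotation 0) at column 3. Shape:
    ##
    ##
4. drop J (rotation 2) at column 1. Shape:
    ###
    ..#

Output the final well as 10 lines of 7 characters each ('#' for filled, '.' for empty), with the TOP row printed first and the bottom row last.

Answer: .......
.......
.......
.......
.###...
...#...
...##..
...##..
##..##.
##..##.

Derivation:
Drop 1: O rot1 at col 0 lands with bottom-row=0; cleared 0 line(s) (total 0); column heights now [2 2 0 0 0 0 0], max=2
Drop 2: O rot1 at col 4 lands with bottom-row=0; cleared 0 line(s) (total 0); column heights now [2 2 0 0 2 2 0], max=2
Drop 3: O rot0 at col 3 lands with bottom-row=2; cleared 0 line(s) (total 0); column heights now [2 2 0 4 4 2 0], max=4
Drop 4: J rot2 at col 1 lands with bottom-row=4; cleared 0 line(s) (total 0); column heights now [2 6 6 6 4 2 0], max=6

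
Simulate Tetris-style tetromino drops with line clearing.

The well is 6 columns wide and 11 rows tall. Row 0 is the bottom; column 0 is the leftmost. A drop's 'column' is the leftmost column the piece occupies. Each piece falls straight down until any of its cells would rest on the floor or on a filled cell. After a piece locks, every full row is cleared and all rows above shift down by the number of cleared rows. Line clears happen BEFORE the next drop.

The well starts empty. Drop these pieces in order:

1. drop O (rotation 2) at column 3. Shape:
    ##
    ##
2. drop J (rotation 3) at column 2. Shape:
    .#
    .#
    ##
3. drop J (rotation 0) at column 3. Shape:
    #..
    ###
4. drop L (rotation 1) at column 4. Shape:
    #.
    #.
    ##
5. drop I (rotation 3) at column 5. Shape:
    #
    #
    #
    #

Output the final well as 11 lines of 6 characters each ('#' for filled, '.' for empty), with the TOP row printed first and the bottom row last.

Drop 1: O rot2 at col 3 lands with bottom-row=0; cleared 0 line(s) (total 0); column heights now [0 0 0 2 2 0], max=2
Drop 2: J rot3 at col 2 lands with bottom-row=2; cleared 0 line(s) (total 0); column heights now [0 0 3 5 2 0], max=5
Drop 3: J rot0 at col 3 lands with bottom-row=5; cleared 0 line(s) (total 0); column heights now [0 0 3 7 6 6], max=7
Drop 4: L rot1 at col 4 lands with bottom-row=6; cleared 0 line(s) (total 0); column heights now [0 0 3 7 9 7], max=9
Drop 5: I rot3 at col 5 lands with bottom-row=7; cleared 0 line(s) (total 0); column heights now [0 0 3 7 9 11], max=11

Answer: .....#
.....#
....##
....##
...###
...###
...#..
...#..
..##..
...##.
...##.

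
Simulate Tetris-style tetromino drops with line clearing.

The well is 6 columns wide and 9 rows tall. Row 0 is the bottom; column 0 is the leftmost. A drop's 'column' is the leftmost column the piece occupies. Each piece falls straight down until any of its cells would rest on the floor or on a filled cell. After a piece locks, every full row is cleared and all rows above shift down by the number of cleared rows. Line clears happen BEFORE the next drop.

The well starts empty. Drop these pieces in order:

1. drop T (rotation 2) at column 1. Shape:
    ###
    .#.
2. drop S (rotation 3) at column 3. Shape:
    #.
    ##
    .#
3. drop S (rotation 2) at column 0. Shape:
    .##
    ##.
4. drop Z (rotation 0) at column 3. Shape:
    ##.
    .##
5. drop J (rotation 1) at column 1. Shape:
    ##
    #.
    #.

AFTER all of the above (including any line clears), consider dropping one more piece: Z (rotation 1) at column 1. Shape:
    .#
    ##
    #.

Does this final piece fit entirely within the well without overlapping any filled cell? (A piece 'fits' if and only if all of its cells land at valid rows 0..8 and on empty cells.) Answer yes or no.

Drop 1: T rot2 at col 1 lands with bottom-row=0; cleared 0 line(s) (total 0); column heights now [0 2 2 2 0 0], max=2
Drop 2: S rot3 at col 3 lands with bottom-row=1; cleared 0 line(s) (total 0); column heights now [0 2 2 4 3 0], max=4
Drop 3: S rot2 at col 0 lands with bottom-row=2; cleared 0 line(s) (total 0); column heights now [3 4 4 4 3 0], max=4
Drop 4: Z rot0 at col 3 lands with bottom-row=3; cleared 0 line(s) (total 0); column heights now [3 4 4 5 5 4], max=5
Drop 5: J rot1 at col 1 lands with bottom-row=4; cleared 0 line(s) (total 0); column heights now [3 7 7 5 5 4], max=7
Test piece Z rot1 at col 1 (width 2): heights before test = [3 7 7 5 5 4]; fits = False

Answer: no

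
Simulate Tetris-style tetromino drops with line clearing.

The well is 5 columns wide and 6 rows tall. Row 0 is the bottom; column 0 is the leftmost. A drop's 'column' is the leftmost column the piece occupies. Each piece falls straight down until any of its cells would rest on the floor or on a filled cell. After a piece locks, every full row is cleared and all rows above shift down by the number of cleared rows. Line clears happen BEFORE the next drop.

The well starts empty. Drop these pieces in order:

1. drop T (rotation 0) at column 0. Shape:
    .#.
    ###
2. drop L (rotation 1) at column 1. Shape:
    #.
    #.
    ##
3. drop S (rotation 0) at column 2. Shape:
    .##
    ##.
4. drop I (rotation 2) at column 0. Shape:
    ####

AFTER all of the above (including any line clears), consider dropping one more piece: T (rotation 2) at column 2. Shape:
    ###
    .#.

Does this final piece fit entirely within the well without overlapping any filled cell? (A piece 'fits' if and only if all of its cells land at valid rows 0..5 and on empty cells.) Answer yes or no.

Answer: no

Derivation:
Drop 1: T rot0 at col 0 lands with bottom-row=0; cleared 0 line(s) (total 0); column heights now [1 2 1 0 0], max=2
Drop 2: L rot1 at col 1 lands with bottom-row=2; cleared 0 line(s) (total 0); column heights now [1 5 3 0 0], max=5
Drop 3: S rot0 at col 2 lands with bottom-row=3; cleared 0 line(s) (total 0); column heights now [1 5 4 5 5], max=5
Drop 4: I rot2 at col 0 lands with bottom-row=5; cleared 0 line(s) (total 0); column heights now [6 6 6 6 5], max=6
Test piece T rot2 at col 2 (width 3): heights before test = [6 6 6 6 5]; fits = False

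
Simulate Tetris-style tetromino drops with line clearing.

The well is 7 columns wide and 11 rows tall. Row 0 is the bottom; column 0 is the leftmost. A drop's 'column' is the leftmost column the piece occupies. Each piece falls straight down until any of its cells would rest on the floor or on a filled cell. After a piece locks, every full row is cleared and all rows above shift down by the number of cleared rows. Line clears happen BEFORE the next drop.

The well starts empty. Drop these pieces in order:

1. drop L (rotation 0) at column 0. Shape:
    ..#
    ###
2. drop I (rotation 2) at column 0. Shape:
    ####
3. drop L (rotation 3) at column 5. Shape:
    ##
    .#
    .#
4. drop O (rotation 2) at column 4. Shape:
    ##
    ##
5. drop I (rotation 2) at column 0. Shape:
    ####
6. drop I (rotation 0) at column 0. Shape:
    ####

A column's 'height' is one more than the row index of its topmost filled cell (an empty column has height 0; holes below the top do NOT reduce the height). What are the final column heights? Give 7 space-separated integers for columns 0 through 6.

Drop 1: L rot0 at col 0 lands with bottom-row=0; cleared 0 line(s) (total 0); column heights now [1 1 2 0 0 0 0], max=2
Drop 2: I rot2 at col 0 lands with bottom-row=2; cleared 0 line(s) (total 0); column heights now [3 3 3 3 0 0 0], max=3
Drop 3: L rot3 at col 5 lands with bottom-row=0; cleared 0 line(s) (total 0); column heights now [3 3 3 3 0 3 3], max=3
Drop 4: O rot2 at col 4 lands with bottom-row=3; cleared 0 line(s) (total 0); column heights now [3 3 3 3 5 5 3], max=5
Drop 5: I rot2 at col 0 lands with bottom-row=3; cleared 0 line(s) (total 0); column heights now [4 4 4 4 5 5 3], max=5
Drop 6: I rot0 at col 0 lands with bottom-row=4; cleared 0 line(s) (total 0); column heights now [5 5 5 5 5 5 3], max=5

Answer: 5 5 5 5 5 5 3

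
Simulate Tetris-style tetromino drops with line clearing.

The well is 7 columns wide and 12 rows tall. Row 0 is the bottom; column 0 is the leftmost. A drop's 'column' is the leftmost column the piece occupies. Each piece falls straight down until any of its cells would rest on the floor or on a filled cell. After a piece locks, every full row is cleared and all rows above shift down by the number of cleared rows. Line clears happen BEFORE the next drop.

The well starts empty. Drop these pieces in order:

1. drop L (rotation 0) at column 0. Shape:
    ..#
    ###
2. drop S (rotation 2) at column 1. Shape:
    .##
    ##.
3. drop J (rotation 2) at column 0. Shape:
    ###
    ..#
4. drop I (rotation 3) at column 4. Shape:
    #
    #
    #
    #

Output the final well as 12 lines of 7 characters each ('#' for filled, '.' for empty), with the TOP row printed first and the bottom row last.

Drop 1: L rot0 at col 0 lands with bottom-row=0; cleared 0 line(s) (total 0); column heights now [1 1 2 0 0 0 0], max=2
Drop 2: S rot2 at col 1 lands with bottom-row=2; cleared 0 line(s) (total 0); column heights now [1 3 4 4 0 0 0], max=4
Drop 3: J rot2 at col 0 lands with bottom-row=4; cleared 0 line(s) (total 0); column heights now [6 6 6 4 0 0 0], max=6
Drop 4: I rot3 at col 4 lands with bottom-row=0; cleared 0 line(s) (total 0); column heights now [6 6 6 4 4 0 0], max=6

Answer: .......
.......
.......
.......
.......
.......
###....
..#....
..###..
.##.#..
..#.#..
###.#..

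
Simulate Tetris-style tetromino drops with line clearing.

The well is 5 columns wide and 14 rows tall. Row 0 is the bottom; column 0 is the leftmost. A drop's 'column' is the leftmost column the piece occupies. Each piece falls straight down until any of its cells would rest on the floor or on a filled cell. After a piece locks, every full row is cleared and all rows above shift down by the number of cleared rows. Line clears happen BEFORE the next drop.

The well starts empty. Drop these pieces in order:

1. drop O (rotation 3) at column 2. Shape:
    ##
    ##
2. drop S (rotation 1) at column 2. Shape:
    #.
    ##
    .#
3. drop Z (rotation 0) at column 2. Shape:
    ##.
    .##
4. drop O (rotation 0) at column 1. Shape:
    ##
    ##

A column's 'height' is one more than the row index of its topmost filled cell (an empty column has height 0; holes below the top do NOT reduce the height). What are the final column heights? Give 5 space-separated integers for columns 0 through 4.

Answer: 0 8 8 6 5

Derivation:
Drop 1: O rot3 at col 2 lands with bottom-row=0; cleared 0 line(s) (total 0); column heights now [0 0 2 2 0], max=2
Drop 2: S rot1 at col 2 lands with bottom-row=2; cleared 0 line(s) (total 0); column heights now [0 0 5 4 0], max=5
Drop 3: Z rot0 at col 2 lands with bottom-row=4; cleared 0 line(s) (total 0); column heights now [0 0 6 6 5], max=6
Drop 4: O rot0 at col 1 lands with bottom-row=6; cleared 0 line(s) (total 0); column heights now [0 8 8 6 5], max=8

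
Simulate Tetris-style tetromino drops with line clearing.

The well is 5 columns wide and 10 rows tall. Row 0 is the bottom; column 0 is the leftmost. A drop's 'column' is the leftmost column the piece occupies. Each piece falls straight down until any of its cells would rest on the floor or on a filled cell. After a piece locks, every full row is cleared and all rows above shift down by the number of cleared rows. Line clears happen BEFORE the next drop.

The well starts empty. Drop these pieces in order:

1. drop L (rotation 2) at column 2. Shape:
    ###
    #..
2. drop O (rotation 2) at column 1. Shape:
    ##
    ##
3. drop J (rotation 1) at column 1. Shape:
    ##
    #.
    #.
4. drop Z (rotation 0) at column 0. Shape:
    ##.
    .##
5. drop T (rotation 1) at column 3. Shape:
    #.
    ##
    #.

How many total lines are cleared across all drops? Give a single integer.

Answer: 0

Derivation:
Drop 1: L rot2 at col 2 lands with bottom-row=0; cleared 0 line(s) (total 0); column heights now [0 0 2 2 2], max=2
Drop 2: O rot2 at col 1 lands with bottom-row=2; cleared 0 line(s) (total 0); column heights now [0 4 4 2 2], max=4
Drop 3: J rot1 at col 1 lands with bottom-row=4; cleared 0 line(s) (total 0); column heights now [0 7 7 2 2], max=7
Drop 4: Z rot0 at col 0 lands with bottom-row=7; cleared 0 line(s) (total 0); column heights now [9 9 8 2 2], max=9
Drop 5: T rot1 at col 3 lands with bottom-row=2; cleared 0 line(s) (total 0); column heights now [9 9 8 5 4], max=9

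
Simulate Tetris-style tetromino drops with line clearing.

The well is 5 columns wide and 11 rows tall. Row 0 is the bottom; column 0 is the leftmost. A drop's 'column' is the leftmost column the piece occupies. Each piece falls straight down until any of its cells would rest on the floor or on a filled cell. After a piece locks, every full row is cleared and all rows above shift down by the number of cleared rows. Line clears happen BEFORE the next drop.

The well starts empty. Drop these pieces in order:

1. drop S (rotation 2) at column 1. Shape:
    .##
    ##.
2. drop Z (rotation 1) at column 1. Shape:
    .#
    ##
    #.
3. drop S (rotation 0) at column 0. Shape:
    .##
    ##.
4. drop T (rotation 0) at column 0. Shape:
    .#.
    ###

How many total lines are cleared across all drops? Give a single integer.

Answer: 0

Derivation:
Drop 1: S rot2 at col 1 lands with bottom-row=0; cleared 0 line(s) (total 0); column heights now [0 1 2 2 0], max=2
Drop 2: Z rot1 at col 1 lands with bottom-row=1; cleared 0 line(s) (total 0); column heights now [0 3 4 2 0], max=4
Drop 3: S rot0 at col 0 lands with bottom-row=3; cleared 0 line(s) (total 0); column heights now [4 5 5 2 0], max=5
Drop 4: T rot0 at col 0 lands with bottom-row=5; cleared 0 line(s) (total 0); column heights now [6 7 6 2 0], max=7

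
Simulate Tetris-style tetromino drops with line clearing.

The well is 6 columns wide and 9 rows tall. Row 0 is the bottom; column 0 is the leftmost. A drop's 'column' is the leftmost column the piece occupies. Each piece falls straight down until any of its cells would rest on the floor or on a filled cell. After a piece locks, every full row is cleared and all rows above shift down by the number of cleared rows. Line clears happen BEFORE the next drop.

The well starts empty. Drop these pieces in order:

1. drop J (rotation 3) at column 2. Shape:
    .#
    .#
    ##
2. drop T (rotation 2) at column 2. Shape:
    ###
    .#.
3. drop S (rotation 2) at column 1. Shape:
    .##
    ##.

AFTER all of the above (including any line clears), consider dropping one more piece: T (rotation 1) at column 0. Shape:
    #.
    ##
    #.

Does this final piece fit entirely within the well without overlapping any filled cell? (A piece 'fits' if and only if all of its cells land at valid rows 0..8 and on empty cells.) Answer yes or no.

Drop 1: J rot3 at col 2 lands with bottom-row=0; cleared 0 line(s) (total 0); column heights now [0 0 1 3 0 0], max=3
Drop 2: T rot2 at col 2 lands with bottom-row=3; cleared 0 line(s) (total 0); column heights now [0 0 5 5 5 0], max=5
Drop 3: S rot2 at col 1 lands with bottom-row=5; cleared 0 line(s) (total 0); column heights now [0 6 7 7 5 0], max=7
Test piece T rot1 at col 0 (width 2): heights before test = [0 6 7 7 5 0]; fits = True

Answer: yes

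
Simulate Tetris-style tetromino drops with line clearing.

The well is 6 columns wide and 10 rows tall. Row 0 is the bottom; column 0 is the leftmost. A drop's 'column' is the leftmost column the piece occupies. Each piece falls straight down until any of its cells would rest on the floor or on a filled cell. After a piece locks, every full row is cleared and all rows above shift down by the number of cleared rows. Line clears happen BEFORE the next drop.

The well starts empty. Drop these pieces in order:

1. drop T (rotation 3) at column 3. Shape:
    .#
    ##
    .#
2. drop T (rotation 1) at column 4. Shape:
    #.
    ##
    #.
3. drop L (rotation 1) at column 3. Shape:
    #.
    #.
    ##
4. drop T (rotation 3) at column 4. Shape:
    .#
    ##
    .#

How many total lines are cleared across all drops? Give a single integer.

Answer: 0

Derivation:
Drop 1: T rot3 at col 3 lands with bottom-row=0; cleared 0 line(s) (total 0); column heights now [0 0 0 2 3 0], max=3
Drop 2: T rot1 at col 4 lands with bottom-row=3; cleared 0 line(s) (total 0); column heights now [0 0 0 2 6 5], max=6
Drop 3: L rot1 at col 3 lands with bottom-row=6; cleared 0 line(s) (total 0); column heights now [0 0 0 9 7 5], max=9
Drop 4: T rot3 at col 4 lands with bottom-row=6; cleared 0 line(s) (total 0); column heights now [0 0 0 9 8 9], max=9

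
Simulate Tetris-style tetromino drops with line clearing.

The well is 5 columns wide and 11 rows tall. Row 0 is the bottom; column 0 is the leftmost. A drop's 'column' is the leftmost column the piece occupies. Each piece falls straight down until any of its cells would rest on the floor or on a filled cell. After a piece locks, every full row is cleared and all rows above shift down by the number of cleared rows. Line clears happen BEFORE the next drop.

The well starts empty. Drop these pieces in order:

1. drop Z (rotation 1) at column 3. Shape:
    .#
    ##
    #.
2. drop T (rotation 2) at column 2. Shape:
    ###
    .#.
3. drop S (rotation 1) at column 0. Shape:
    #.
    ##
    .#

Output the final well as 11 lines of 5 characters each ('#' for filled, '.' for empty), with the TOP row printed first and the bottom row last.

Drop 1: Z rot1 at col 3 lands with bottom-row=0; cleared 0 line(s) (total 0); column heights now [0 0 0 2 3], max=3
Drop 2: T rot2 at col 2 lands with bottom-row=2; cleared 0 line(s) (total 0); column heights now [0 0 4 4 4], max=4
Drop 3: S rot1 at col 0 lands with bottom-row=0; cleared 0 line(s) (total 0); column heights now [3 2 4 4 4], max=4

Answer: .....
.....
.....
.....
.....
.....
.....
..###
#..##
##.##
.#.#.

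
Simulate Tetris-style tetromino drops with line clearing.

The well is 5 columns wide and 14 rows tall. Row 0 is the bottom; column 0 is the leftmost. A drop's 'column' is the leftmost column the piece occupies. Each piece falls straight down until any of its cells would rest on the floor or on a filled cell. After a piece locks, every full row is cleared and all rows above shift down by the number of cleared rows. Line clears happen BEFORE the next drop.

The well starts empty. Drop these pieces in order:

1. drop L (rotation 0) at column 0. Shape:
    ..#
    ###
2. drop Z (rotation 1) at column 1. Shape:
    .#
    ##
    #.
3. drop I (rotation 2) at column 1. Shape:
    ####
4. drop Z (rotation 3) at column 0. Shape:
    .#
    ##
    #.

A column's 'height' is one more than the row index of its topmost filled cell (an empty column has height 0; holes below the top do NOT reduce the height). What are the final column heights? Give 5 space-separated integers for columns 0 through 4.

Drop 1: L rot0 at col 0 lands with bottom-row=0; cleared 0 line(s) (total 0); column heights now [1 1 2 0 0], max=2
Drop 2: Z rot1 at col 1 lands with bottom-row=1; cleared 0 line(s) (total 0); column heights now [1 3 4 0 0], max=4
Drop 3: I rot2 at col 1 lands with bottom-row=4; cleared 0 line(s) (total 0); column heights now [1 5 5 5 5], max=5
Drop 4: Z rot3 at col 0 lands with bottom-row=4; cleared 1 line(s) (total 1); column heights now [5 6 4 0 0], max=6

Answer: 5 6 4 0 0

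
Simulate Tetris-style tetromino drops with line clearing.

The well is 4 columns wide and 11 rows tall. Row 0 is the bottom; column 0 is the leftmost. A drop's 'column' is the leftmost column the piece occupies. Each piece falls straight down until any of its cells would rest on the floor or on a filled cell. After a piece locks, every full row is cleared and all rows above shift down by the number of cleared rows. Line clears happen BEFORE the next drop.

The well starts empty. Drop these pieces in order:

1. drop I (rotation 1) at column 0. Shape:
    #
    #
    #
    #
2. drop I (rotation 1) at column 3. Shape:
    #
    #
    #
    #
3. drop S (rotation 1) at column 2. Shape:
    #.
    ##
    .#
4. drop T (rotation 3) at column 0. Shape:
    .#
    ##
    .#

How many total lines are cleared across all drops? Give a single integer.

Answer: 0

Derivation:
Drop 1: I rot1 at col 0 lands with bottom-row=0; cleared 0 line(s) (total 0); column heights now [4 0 0 0], max=4
Drop 2: I rot1 at col 3 lands with bottom-row=0; cleared 0 line(s) (total 0); column heights now [4 0 0 4], max=4
Drop 3: S rot1 at col 2 lands with bottom-row=4; cleared 0 line(s) (total 0); column heights now [4 0 7 6], max=7
Drop 4: T rot3 at col 0 lands with bottom-row=3; cleared 0 line(s) (total 0); column heights now [5 6 7 6], max=7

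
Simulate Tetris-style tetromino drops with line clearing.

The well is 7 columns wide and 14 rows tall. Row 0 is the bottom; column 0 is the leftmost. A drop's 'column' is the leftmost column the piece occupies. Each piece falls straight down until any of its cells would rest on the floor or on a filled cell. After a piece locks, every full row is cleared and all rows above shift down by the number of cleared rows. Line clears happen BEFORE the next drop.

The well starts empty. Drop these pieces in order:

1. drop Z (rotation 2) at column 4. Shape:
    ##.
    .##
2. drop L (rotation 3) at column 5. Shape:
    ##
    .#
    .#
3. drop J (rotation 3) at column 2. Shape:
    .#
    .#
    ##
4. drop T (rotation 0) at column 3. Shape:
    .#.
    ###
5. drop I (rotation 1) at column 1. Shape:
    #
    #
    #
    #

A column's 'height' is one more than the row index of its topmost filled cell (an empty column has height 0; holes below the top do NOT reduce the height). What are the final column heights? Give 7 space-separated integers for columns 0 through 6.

Answer: 0 4 1 5 6 5 4

Derivation:
Drop 1: Z rot2 at col 4 lands with bottom-row=0; cleared 0 line(s) (total 0); column heights now [0 0 0 0 2 2 1], max=2
Drop 2: L rot3 at col 5 lands with bottom-row=1; cleared 0 line(s) (total 0); column heights now [0 0 0 0 2 4 4], max=4
Drop 3: J rot3 at col 2 lands with bottom-row=0; cleared 0 line(s) (total 0); column heights now [0 0 1 3 2 4 4], max=4
Drop 4: T rot0 at col 3 lands with bottom-row=4; cleared 0 line(s) (total 0); column heights now [0 0 1 5 6 5 4], max=6
Drop 5: I rot1 at col 1 lands with bottom-row=0; cleared 0 line(s) (total 0); column heights now [0 4 1 5 6 5 4], max=6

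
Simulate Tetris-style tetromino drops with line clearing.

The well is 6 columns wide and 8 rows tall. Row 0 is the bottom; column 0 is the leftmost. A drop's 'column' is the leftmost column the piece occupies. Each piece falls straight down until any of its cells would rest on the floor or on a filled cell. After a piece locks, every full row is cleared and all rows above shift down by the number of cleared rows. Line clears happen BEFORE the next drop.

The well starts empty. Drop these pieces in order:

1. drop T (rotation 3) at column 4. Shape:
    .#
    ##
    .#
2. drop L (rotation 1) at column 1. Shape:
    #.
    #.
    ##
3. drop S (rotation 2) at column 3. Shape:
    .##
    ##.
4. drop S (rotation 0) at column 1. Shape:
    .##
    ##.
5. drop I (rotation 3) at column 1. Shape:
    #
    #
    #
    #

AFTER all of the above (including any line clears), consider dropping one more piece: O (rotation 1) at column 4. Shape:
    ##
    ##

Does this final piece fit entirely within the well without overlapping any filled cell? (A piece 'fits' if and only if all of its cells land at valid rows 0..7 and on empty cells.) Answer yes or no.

Answer: yes

Derivation:
Drop 1: T rot3 at col 4 lands with bottom-row=0; cleared 0 line(s) (total 0); column heights now [0 0 0 0 2 3], max=3
Drop 2: L rot1 at col 1 lands with bottom-row=0; cleared 0 line(s) (total 0); column heights now [0 3 1 0 2 3], max=3
Drop 3: S rot2 at col 3 lands with bottom-row=2; cleared 0 line(s) (total 0); column heights now [0 3 1 3 4 4], max=4
Drop 4: S rot0 at col 1 lands with bottom-row=3; cleared 0 line(s) (total 0); column heights now [0 4 5 5 4 4], max=5
Drop 5: I rot3 at col 1 lands with bottom-row=4; cleared 0 line(s) (total 0); column heights now [0 8 5 5 4 4], max=8
Test piece O rot1 at col 4 (width 2): heights before test = [0 8 5 5 4 4]; fits = True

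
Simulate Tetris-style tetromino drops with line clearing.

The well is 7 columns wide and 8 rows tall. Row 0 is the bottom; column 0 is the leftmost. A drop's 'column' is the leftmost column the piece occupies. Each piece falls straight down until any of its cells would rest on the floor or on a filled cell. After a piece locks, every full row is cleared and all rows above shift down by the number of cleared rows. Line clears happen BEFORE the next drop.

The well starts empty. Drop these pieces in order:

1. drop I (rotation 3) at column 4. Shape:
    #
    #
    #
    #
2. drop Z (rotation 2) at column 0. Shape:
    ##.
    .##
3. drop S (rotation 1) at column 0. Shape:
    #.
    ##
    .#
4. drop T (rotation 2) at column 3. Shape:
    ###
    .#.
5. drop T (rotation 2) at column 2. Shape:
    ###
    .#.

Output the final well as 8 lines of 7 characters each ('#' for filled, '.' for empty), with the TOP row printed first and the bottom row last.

Drop 1: I rot3 at col 4 lands with bottom-row=0; cleared 0 line(s) (total 0); column heights now [0 0 0 0 4 0 0], max=4
Drop 2: Z rot2 at col 0 lands with bottom-row=0; cleared 0 line(s) (total 0); column heights now [2 2 1 0 4 0 0], max=4
Drop 3: S rot1 at col 0 lands with bottom-row=2; cleared 0 line(s) (total 0); column heights now [5 4 1 0 4 0 0], max=5
Drop 4: T rot2 at col 3 lands with bottom-row=4; cleared 0 line(s) (total 0); column heights now [5 4 1 6 6 6 0], max=6
Drop 5: T rot2 at col 2 lands with bottom-row=6; cleared 0 line(s) (total 0); column heights now [5 4 8 8 8 6 0], max=8

Answer: ..###..
...#...
...###.
#...#..
##..#..
.#..#..
##..#..
.##.#..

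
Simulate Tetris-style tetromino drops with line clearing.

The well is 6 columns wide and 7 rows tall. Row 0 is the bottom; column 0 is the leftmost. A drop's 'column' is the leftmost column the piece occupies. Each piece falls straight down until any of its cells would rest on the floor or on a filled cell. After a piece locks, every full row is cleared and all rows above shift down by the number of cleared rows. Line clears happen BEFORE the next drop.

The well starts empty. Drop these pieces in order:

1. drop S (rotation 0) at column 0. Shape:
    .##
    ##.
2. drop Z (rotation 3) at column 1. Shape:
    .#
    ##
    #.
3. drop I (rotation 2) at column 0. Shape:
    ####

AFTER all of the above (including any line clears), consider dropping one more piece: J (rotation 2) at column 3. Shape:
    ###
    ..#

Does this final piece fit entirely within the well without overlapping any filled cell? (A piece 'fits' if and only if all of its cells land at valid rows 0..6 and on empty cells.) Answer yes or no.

Drop 1: S rot0 at col 0 lands with bottom-row=0; cleared 0 line(s) (total 0); column heights now [1 2 2 0 0 0], max=2
Drop 2: Z rot3 at col 1 lands with bottom-row=2; cleared 0 line(s) (total 0); column heights now [1 4 5 0 0 0], max=5
Drop 3: I rot2 at col 0 lands with bottom-row=5; cleared 0 line(s) (total 0); column heights now [6 6 6 6 0 0], max=6
Test piece J rot2 at col 3 (width 3): heights before test = [6 6 6 6 0 0]; fits = True

Answer: yes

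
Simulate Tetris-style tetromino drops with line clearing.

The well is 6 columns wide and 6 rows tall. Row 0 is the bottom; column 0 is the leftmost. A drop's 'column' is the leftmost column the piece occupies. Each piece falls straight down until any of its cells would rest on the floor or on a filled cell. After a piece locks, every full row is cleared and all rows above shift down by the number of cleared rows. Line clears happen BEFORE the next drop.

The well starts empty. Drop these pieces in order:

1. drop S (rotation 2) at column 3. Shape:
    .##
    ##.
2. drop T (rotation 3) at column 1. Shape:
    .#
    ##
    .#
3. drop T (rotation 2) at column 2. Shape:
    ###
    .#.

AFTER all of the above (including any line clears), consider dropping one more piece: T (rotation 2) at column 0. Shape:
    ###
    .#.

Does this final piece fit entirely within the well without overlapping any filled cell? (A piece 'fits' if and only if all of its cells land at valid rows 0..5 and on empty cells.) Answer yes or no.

Drop 1: S rot2 at col 3 lands with bottom-row=0; cleared 0 line(s) (total 0); column heights now [0 0 0 1 2 2], max=2
Drop 2: T rot3 at col 1 lands with bottom-row=0; cleared 0 line(s) (total 0); column heights now [0 2 3 1 2 2], max=3
Drop 3: T rot2 at col 2 lands with bottom-row=2; cleared 0 line(s) (total 0); column heights now [0 2 4 4 4 2], max=4
Test piece T rot2 at col 0 (width 3): heights before test = [0 2 4 4 4 2]; fits = True

Answer: yes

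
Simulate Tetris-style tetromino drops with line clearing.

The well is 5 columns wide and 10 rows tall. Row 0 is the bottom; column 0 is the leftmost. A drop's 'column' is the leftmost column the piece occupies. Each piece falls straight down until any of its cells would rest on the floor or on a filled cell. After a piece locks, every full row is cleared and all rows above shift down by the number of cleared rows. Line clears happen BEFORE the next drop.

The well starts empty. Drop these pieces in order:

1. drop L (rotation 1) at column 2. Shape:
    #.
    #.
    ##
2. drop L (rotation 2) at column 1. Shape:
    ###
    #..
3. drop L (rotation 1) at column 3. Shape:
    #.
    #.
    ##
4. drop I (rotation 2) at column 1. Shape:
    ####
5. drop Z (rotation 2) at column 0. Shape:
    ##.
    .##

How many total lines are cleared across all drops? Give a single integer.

Answer: 0

Derivation:
Drop 1: L rot1 at col 2 lands with bottom-row=0; cleared 0 line(s) (total 0); column heights now [0 0 3 1 0], max=3
Drop 2: L rot2 at col 1 lands with bottom-row=2; cleared 0 line(s) (total 0); column heights now [0 4 4 4 0], max=4
Drop 3: L rot1 at col 3 lands with bottom-row=4; cleared 0 line(s) (total 0); column heights now [0 4 4 7 5], max=7
Drop 4: I rot2 at col 1 lands with bottom-row=7; cleared 0 line(s) (total 0); column heights now [0 8 8 8 8], max=8
Drop 5: Z rot2 at col 0 lands with bottom-row=8; cleared 0 line(s) (total 0); column heights now [10 10 9 8 8], max=10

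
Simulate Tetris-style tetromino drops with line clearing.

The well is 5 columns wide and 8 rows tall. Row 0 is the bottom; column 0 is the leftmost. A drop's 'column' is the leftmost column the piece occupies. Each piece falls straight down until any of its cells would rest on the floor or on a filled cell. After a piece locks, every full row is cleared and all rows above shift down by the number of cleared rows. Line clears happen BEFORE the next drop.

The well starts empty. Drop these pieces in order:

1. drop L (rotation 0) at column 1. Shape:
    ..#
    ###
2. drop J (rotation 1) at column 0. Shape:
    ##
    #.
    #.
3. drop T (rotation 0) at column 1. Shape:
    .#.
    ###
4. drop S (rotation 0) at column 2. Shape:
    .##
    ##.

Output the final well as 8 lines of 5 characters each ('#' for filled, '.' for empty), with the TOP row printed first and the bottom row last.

Answer: .....
...##
..##.
..#..
.###.
##...
#..#.
####.

Derivation:
Drop 1: L rot0 at col 1 lands with bottom-row=0; cleared 0 line(s) (total 0); column heights now [0 1 1 2 0], max=2
Drop 2: J rot1 at col 0 lands with bottom-row=0; cleared 0 line(s) (total 0); column heights now [3 3 1 2 0], max=3
Drop 3: T rot0 at col 1 lands with bottom-row=3; cleared 0 line(s) (total 0); column heights now [3 4 5 4 0], max=5
Drop 4: S rot0 at col 2 lands with bottom-row=5; cleared 0 line(s) (total 0); column heights now [3 4 6 7 7], max=7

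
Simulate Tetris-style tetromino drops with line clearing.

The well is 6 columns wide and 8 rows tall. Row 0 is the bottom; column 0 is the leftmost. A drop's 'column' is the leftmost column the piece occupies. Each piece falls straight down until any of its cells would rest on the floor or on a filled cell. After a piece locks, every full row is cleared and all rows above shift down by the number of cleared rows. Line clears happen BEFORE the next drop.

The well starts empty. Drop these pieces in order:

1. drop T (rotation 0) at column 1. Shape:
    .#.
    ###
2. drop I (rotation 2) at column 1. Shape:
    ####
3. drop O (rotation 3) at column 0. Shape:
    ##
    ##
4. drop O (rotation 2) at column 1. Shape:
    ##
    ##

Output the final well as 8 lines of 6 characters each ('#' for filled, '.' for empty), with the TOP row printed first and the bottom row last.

Drop 1: T rot0 at col 1 lands with bottom-row=0; cleared 0 line(s) (total 0); column heights now [0 1 2 1 0 0], max=2
Drop 2: I rot2 at col 1 lands with bottom-row=2; cleared 0 line(s) (total 0); column heights now [0 3 3 3 3 0], max=3
Drop 3: O rot3 at col 0 lands with bottom-row=3; cleared 0 line(s) (total 0); column heights now [5 5 3 3 3 0], max=5
Drop 4: O rot2 at col 1 lands with bottom-row=5; cleared 0 line(s) (total 0); column heights now [5 7 7 3 3 0], max=7

Answer: ......
.##...
.##...
##....
##....
.####.
..#...
.###..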